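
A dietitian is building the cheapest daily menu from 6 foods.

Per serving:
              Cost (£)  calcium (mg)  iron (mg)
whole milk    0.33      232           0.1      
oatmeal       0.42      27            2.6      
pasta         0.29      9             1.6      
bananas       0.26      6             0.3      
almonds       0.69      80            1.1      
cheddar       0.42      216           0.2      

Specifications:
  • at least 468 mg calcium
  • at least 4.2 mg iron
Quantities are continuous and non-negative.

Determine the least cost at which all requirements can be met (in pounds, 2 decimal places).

This is a linear program. Let x1 = servings of whole milk, x2 = servings of oatmeal, x3 = servings of pasta, x4 = servings of bananas, x5 = servings of almonds, x6 = servings of cheddar.
Minimise 0.33x1 + 0.42x2 + 0.29x3 + 0.26x4 + 0.69x5 + 0.42x6 with:
  232x1 + 27x2 + 9x3 + 6x4 + 80x5 + 216x6 ≥ 468   (calcium)
  0.1x1 + 2.6x2 + 1.6x3 + 0.3x4 + 1.1x5 + 0.2x6 ≥ 4.2   (iron)
  x1, x2, x3, x4, x5, x6 ≥ 0.
The optimal basis is {whole milk, oatmeal}; pasta, bananas, almonds, cheddar drop out. Binding constraints: calcium and iron.
Solving gives x1 = 1.837, x2 = 1.545.
Hence cost = 0.33·1.837 + 0.42·1.545 = £1.2551.

£1.26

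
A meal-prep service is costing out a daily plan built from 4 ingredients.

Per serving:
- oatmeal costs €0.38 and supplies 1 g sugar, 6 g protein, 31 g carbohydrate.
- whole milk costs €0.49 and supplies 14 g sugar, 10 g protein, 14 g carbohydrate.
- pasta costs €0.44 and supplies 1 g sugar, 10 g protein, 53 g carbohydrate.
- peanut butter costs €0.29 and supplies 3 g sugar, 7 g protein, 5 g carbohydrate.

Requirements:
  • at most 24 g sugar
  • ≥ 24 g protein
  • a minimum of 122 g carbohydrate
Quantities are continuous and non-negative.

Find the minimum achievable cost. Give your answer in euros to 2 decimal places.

Let x1 = servings of oatmeal, x2 = servings of whole milk, x3 = servings of pasta, x4 = servings of peanut butter.
Minimise 0.38x1 + 0.49x2 + 0.44x3 + 0.29x4 subject to:
  1x1 + 14x2 + 1x3 + 3x4 ≤ 24   (sugar)
  6x1 + 10x2 + 10x3 + 7x4 ≥ 24   (protein)
  31x1 + 14x2 + 53x3 + 5x4 ≥ 122   (carbohydrate)
  x1, x2, x3, x4 ≥ 0.
The cheapest feasible vertex uses only pasta, peanut butter; oatmeal, whole milk are not used. There the protein and carbohydrate constraints are tight.
Solving gives x3 = 2.287, x4 = 0.162.
Cost = 0.44·2.287 + 0.29·0.162 = 1.0533.

€1.05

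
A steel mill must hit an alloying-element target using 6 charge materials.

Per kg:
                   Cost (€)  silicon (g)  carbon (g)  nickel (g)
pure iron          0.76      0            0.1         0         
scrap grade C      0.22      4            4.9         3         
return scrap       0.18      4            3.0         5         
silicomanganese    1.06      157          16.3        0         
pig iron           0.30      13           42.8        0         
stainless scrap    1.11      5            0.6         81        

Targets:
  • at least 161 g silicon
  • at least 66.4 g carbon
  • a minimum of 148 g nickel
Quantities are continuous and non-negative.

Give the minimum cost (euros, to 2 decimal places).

€3.31

This is a linear program. Let x1 = kg of pure iron, x2 = kg of scrap grade C, x3 = kg of return scrap, x4 = kg of silicomanganese, x5 = kg of pig iron, x6 = kg of stainless scrap.
min 0.76x1 + 0.22x2 + 0.18x3 + 1.06x4 + 0.3x5 + 1.11x6 subject to:
  4x2 + 4x3 + 157x4 + 13x5 + 5x6 ≥ 161   (silicon)
  0.1x1 + 4.9x2 + 3x3 + 16.3x4 + 42.8x5 + 0.6x6 ≥ 66.4   (carbon)
  3x2 + 5x3 + 81x6 ≥ 148   (nickel)
  x1, x2, x3, x4, x5, x6 ≥ 0.
At the optimum only silicomanganese, pig iron, stainless scrap are positive (pure iron, scrap grade C, return scrap = 0). Binding constraints: silicon, carbon, nickel.
So silicomanganese = 0.8683 kg, pig iron = 1.195 kg, stainless scrap = 1.827 kg.
Objective = 1.06·0.8683 + 0.3·1.195 + 1.11·1.827 = 3.3069.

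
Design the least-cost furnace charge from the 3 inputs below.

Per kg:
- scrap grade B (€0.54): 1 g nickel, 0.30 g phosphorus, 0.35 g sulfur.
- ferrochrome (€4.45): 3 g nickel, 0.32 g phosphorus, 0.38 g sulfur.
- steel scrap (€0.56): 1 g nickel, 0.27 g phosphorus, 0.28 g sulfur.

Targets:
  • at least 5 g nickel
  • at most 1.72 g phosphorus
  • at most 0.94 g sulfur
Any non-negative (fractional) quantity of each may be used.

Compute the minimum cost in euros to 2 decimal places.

Treat it as an LP. Let x1 = kg of scrap grade B, x2 = kg of ferrochrome, x3 = kg of steel scrap.
min 0.54x1 + 4.45x2 + 0.56x3 with:
  1x1 + 3x2 + 1x3 ≥ 5   (nickel)
  0.3x1 + 0.32x2 + 0.27x3 ≤ 1.72   (phosphorus)
  0.35x1 + 0.38x2 + 0.28x3 ≤ 0.94   (sulfur)
  x1, x2, x3 ≥ 0.
The minimum-cost mix takes nothing from scrap grade B — only ferrochrome, steel scrap. There the nickel and sulfur constraints are tight.
Optimal quantities: ferrochrome = 1 kg, steel scrap = 2 kg.
Objective = 4.45·1 + 0.56·2 = 5.5700.

€5.57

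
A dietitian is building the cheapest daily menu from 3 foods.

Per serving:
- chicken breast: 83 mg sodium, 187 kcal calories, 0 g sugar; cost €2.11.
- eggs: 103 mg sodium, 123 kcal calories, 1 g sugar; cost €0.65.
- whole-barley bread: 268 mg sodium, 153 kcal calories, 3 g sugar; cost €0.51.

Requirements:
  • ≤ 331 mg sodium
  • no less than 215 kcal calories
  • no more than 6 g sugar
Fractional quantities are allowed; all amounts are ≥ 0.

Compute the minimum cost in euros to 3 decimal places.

€0.814

This is a linear program. Let x1 = servings of chicken breast, x2 = servings of eggs, x3 = servings of whole-barley bread.
Minimise 2.11x1 + 0.65x2 + 0.51x3 with:
  83x1 + 103x2 + 268x3 ≤ 331   (sodium)
  187x1 + 123x2 + 153x3 ≥ 215   (calories)
  1x2 + 3x3 ≤ 6   (sugar)
  x1, x2, x3 ≥ 0.
The cheapest feasible vertex uses only eggs, whole-barley bread; chicken breast is not used. There the sodium and calories constraints are tight.
Optimal quantities: eggs = 0.4055 servings, whole-barley bread = 1.079 servings.
Cost = 0.65·0.4055 + 0.51·1.079 = 0.81387.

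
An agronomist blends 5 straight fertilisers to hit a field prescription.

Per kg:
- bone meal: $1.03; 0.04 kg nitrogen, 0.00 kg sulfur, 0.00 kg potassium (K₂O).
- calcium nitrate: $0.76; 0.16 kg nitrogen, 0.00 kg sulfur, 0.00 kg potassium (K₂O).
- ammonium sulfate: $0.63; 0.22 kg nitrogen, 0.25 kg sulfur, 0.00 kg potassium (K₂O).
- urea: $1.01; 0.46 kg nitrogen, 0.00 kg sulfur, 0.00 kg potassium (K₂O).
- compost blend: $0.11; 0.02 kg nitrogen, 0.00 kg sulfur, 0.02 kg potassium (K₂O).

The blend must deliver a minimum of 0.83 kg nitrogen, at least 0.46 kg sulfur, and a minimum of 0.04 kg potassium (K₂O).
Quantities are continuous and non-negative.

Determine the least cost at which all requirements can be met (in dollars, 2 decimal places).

$2.22

Let x1 = kg of bone meal, x2 = kg of calcium nitrate, x3 = kg of ammonium sulfate, x4 = kg of urea, x5 = kg of compost blend.
Minimize 1.03x1 + 0.76x2 + 0.63x3 + 1.01x4 + 0.11x5 subject to:
  0.04x1 + 0.16x2 + 0.22x3 + 0.46x4 + 0.02x5 ≥ 0.83   (nitrogen)
  0.25x3 ≥ 0.46   (sulfur)
  0.02x5 ≥ 0.04   (potassium (K₂O))
  x1, x2, x3, x4, x5 ≥ 0.
The optimal basis is {ammonium sulfate, urea, compost blend}; bone meal, calcium nitrate drop out. Binding constraints: nitrogen, sulfur, potassium (K₂O).
So ammonium sulfate = 1.84 kg, urea = 0.8374 kg, compost blend = 2 kg.
Total cost: 0.63·1.84 + 1.01·0.8374 + 0.11·2 = 2.22497.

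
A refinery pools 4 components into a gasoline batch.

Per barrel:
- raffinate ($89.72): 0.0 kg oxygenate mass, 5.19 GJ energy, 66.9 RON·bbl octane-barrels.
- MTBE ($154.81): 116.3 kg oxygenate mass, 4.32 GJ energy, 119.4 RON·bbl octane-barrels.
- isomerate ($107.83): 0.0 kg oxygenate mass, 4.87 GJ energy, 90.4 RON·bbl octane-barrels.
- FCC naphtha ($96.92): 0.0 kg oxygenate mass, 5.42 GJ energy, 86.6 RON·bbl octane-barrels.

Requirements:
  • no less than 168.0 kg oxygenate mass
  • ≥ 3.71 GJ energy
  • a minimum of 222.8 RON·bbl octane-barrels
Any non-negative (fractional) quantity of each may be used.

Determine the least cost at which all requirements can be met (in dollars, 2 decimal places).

Let x1 = barrels of raffinate, x2 = barrels of MTBE, x3 = barrels of isomerate, x4 = barrels of FCC naphtha.
Minimize 89.72x1 + 154.81x2 + 107.83x3 + 96.92x4 subject to:
  116.3x2 ≥ 168   (oxygenate mass)
  5.19x1 + 4.32x2 + 4.87x3 + 5.42x4 ≥ 3.71   (energy)
  66.9x1 + 119.4x2 + 90.4x3 + 86.6x4 ≥ 222.8   (octane-barrels)
  x1, x2, x3, x4 ≥ 0.
At the optimum only MTBE, FCC naphtha are positive (raffinate, isomerate = 0). Binding constraints: oxygenate mass and octane-barrels.
Optimal quantities: MTBE = 1.44454 barrels, FCC naphtha = 0.581085 barrels.
Cost = 154.81·1.44454 + 96.92·0.581085 = 279.9480.

$279.95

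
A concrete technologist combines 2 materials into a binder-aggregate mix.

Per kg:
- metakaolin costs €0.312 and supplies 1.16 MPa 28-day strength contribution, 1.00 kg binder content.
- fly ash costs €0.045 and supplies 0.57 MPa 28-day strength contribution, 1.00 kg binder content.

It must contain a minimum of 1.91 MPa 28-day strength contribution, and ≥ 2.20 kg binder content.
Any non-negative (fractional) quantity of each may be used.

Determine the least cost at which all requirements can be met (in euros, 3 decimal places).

This is a linear program. Let x1 = kg of metakaolin, x2 = kg of fly ash.
Minimise 0.312x1 + 0.045x2 subject to:
  1.16x1 + 0.57x2 ≥ 1.91   (28-day strength contribution)
  1x1 + 1x2 ≥ 2.2   (binder content)
  x1, x2 ≥ 0.
At the optimum only fly ash is positive (metakaolin = 0). There the 28-day strength contribution constraint is tight.
Optimal quantities: fly ash = 3.351 kg.
Hence cost = 0.045·3.351 = €0.15080.

€0.151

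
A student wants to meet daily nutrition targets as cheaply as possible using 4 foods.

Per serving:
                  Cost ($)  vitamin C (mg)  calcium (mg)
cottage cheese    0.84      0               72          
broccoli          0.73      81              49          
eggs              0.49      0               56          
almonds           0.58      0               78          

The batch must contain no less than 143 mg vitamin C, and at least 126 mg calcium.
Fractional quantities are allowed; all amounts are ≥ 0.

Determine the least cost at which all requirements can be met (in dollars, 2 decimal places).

$1.58

Treat it as an LP. Let x1 = servings of cottage cheese, x2 = servings of broccoli, x3 = servings of eggs, x4 = servings of almonds.
Minimize 0.84x1 + 0.73x2 + 0.49x3 + 0.58x4 s.t.:
  81x2 ≥ 143   (vitamin C)
  72x1 + 49x2 + 56x3 + 78x4 ≥ 126   (calcium)
  x1, x2, x3, x4 ≥ 0.
The optimal basis is {broccoli, almonds}; cottage cheese, eggs drop out. The vitamin C and calcium requirements are met with equality.
Optimal quantities: broccoli = 1.765 servings, almonds = 0.5063 servings.
Objective = 0.73·1.765 + 0.58·0.5063 = 1.5821.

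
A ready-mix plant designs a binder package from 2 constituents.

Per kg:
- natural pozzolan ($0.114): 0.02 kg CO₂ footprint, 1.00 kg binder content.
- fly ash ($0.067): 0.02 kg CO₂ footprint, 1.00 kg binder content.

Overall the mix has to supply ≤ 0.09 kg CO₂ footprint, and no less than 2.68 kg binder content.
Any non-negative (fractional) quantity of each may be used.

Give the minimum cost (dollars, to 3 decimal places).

Let x1 = kg of natural pozzolan, x2 = kg of fly ash.
min 0.114x1 + 0.067x2 subject to:
  0.02x1 + 0.02x2 ≤ 0.09   (CO₂ footprint)
  1x1 + 1x2 ≥ 2.68   (binder content)
  x1, x2 ≥ 0.
The optimal basis is {fly ash}; natural pozzolan drops out. The binder content requirement is met with equality.
Solving gives x2 = 2.68.
Objective = 0.067·2.68 = 0.17956.

$0.180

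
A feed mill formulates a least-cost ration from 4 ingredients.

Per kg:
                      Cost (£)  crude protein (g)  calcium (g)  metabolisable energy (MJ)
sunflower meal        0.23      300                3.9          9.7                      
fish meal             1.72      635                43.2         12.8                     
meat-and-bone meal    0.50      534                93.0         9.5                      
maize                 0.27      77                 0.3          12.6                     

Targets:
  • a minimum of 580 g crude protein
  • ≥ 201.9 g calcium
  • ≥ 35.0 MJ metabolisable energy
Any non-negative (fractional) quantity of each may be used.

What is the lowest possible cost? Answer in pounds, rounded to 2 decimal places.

This is a linear program. Let x1 = kg of sunflower meal, x2 = kg of fish meal, x3 = kg of meat-and-bone meal, x4 = kg of maize.
Minimise 0.23x1 + 1.72x2 + 0.5x3 + 0.27x4 with:
  300x1 + 635x2 + 534x3 + 77x4 ≥ 580   (crude protein)
  3.9x1 + 43.2x2 + 93x3 + 0.3x4 ≥ 201.9   (calcium)
  9.7x1 + 12.8x2 + 9.5x3 + 12.6x4 ≥ 35   (metabolisable energy)
  x1, x2, x3, x4 ≥ 0.
The optimal basis is {meat-and-bone meal, maize}; sunflower meal, fish meal drop out. There the calcium and metabolisable energy constraints are tight.
Solving gives x3 = 2.167, x4 = 1.144.
Cost = 0.5·2.167 + 0.27·1.144 = 1.3924.

£1.39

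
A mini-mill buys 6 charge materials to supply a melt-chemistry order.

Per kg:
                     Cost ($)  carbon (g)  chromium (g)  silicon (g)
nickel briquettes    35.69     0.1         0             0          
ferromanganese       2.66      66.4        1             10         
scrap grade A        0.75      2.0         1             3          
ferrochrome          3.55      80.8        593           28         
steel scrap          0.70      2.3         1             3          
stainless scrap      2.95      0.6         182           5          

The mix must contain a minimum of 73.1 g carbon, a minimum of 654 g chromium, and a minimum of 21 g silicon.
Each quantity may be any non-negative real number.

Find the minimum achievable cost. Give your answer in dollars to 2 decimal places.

Let x1 = kg of nickel briquettes, x2 = kg of ferromanganese, x3 = kg of scrap grade A, x4 = kg of ferrochrome, x5 = kg of steel scrap, x6 = kg of stainless scrap.
Minimise 35.69x1 + 2.66x2 + 0.75x3 + 3.55x4 + 0.7x5 + 2.95x6 subject to:
  0.1x1 + 66.4x2 + 2x3 + 80.8x4 + 2.3x5 + 0.6x6 ≥ 73.1   (carbon)
  1x2 + 1x3 + 593x4 + 1x5 + 182x6 ≥ 654   (chromium)
  10x2 + 3x3 + 28x4 + 3x5 + 5x6 ≥ 21   (silicon)
  x1, x2, x3, x4, x5, x6 ≥ 0.
The optimal basis is {ferrochrome}; nickel briquettes, ferromanganese, scrap grade A, steel scrap, stainless scrap drop out. The chromium requirement is met with equality.
So ferrochrome = 1.103 kg.
Hence cost = 3.55·1.103 = $3.9157.

$3.92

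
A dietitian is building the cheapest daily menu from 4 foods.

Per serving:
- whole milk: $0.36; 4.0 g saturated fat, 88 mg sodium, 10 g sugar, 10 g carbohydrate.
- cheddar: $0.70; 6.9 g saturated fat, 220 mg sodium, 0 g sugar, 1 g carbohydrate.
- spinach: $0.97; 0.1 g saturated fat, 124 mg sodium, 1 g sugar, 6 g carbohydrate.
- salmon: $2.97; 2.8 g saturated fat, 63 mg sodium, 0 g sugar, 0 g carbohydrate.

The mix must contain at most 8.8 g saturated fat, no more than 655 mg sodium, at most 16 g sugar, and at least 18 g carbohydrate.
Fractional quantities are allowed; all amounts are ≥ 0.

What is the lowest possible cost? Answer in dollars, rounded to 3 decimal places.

$0.950

This is a linear program. Let x1 = servings of whole milk, x2 = servings of cheddar, x3 = servings of spinach, x4 = servings of salmon.
Minimise 0.36x1 + 0.7x2 + 0.97x3 + 2.97x4 with:
  4x1 + 6.9x2 + 0.1x3 + 2.8x4 ≤ 8.8   (saturated fat)
  88x1 + 220x2 + 124x3 + 63x4 ≤ 655   (sodium)
  10x1 + 1x3 ≤ 16   (sugar)
  10x1 + 1x2 + 6x3 ≥ 18   (carbohydrate)
  x1, x2, x3, x4 ≥ 0.
The optimal basis is {whole milk, spinach}; cheddar, salmon drop out. There the sugar and carbohydrate constraints are tight.
So whole milk = 1.56 servings, spinach = 0.4 servings.
Cost = 0.36·1.56 + 0.97·0.4 = 0.94960.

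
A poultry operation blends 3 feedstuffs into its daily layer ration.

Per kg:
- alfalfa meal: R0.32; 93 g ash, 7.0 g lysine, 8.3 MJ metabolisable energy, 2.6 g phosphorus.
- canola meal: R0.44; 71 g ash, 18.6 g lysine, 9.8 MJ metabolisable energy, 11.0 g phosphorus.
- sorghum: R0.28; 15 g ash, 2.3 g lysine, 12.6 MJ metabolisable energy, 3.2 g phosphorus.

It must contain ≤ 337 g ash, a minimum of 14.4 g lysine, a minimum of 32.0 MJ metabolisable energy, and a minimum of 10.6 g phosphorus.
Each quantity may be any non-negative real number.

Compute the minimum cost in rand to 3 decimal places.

R0.824

Set it up as a linear program. Let x1 = kg of alfalfa meal, x2 = kg of canola meal, x3 = kg of sorghum.
Minimize 0.32x1 + 0.44x2 + 0.28x3 s.t.:
  93x1 + 71x2 + 15x3 ≤ 337   (ash)
  7x1 + 18.6x2 + 2.3x3 ≥ 14.4   (lysine)
  8.3x1 + 9.8x2 + 12.6x3 ≥ 32   (metabolisable energy)
  2.6x1 + 11x2 + 3.2x3 ≥ 10.6   (phosphorus)
  x1, x2, x3 ≥ 0.
The optimal basis is {canola meal, sorghum}; alfalfa meal drops out. There the lysine and metabolisable energy constraints are tight.
Optimal quantities: canola meal = 0.5091 kg, sorghum = 2.144 kg.
Cost = 0.44·0.5091 + 0.28·2.144 = 0.82432.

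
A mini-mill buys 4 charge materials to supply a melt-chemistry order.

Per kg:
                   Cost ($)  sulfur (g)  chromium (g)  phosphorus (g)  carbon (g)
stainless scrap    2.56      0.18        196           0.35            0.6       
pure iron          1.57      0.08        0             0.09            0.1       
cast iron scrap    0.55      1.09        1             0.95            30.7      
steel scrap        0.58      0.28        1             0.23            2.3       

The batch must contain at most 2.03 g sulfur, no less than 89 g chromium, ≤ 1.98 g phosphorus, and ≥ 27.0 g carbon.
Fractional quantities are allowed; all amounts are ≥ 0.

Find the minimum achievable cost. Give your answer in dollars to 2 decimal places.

$1.63

Let x1 = kg of stainless scrap, x2 = kg of pure iron, x3 = kg of cast iron scrap, x4 = kg of steel scrap.
Minimise 2.56x1 + 1.57x2 + 0.55x3 + 0.58x4 with:
  0.18x1 + 0.08x2 + 1.09x3 + 0.28x4 ≤ 2.03   (sulfur)
  196x1 + 1x3 + 1x4 ≥ 89   (chromium)
  0.35x1 + 0.09x2 + 0.95x3 + 0.23x4 ≤ 1.98   (phosphorus)
  0.6x1 + 0.1x2 + 30.7x3 + 2.3x4 ≥ 27   (carbon)
  x1, x2, x3, x4 ≥ 0.
The optimal basis is {stainless scrap, cast iron scrap}; pure iron, steel scrap drop out. The chromium and carbon requirements are met with equality.
That vertex is x1 = 0.4496, x3 = 0.8707.
Total cost: 2.56·0.4496 + 0.55·0.8707 = 1.6299.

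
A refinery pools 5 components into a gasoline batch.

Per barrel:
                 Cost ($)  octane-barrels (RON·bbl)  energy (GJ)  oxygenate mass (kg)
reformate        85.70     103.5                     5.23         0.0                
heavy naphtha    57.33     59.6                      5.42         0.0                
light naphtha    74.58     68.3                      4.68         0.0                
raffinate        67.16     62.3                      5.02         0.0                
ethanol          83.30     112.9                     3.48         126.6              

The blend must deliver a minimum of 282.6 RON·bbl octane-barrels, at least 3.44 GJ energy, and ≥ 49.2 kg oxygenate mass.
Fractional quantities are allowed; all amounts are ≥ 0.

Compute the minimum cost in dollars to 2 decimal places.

Let x1 = barrels of reformate, x2 = barrels of heavy naphtha, x3 = barrels of light naphtha, x4 = barrels of raffinate, x5 = barrels of ethanol.
min 85.7x1 + 57.33x2 + 74.58x3 + 67.16x4 + 83.3x5 subject to:
  103.5x1 + 59.6x2 + 68.3x3 + 62.3x4 + 112.9x5 ≥ 282.6   (octane-barrels)
  5.23x1 + 5.42x2 + 4.68x3 + 5.02x4 + 3.48x5 ≥ 3.44   (energy)
  126.6x5 ≥ 49.2   (oxygenate mass)
  x1, x2, x3, x4, x5 ≥ 0.
The optimal basis is {ethanol}; reformate, heavy naphtha, light naphtha, raffinate drop out. There the octane-barrels constraint is tight.
Optimal quantities: ethanol = 2.5031 barrels.
Cost = 83.3·2.5031 = 208.5082.

$208.51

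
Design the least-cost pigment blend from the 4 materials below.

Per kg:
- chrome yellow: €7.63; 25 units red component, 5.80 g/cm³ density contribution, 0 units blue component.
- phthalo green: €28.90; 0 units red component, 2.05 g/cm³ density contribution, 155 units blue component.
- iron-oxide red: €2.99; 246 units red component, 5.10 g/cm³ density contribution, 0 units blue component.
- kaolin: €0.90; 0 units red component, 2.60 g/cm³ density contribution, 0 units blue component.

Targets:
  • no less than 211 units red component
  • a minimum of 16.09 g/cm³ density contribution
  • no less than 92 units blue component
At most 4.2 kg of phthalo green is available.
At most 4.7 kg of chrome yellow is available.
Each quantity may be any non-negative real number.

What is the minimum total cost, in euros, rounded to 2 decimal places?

Set it up as a linear program. Let x1 = kg of chrome yellow, x2 = kg of phthalo green, x3 = kg of iron-oxide red, x4 = kg of kaolin.
Minimise 7.63x1 + 28.9x2 + 2.99x3 + 0.9x4 with:
  25x1 + 246x3 ≥ 211   (red component)
  5.8x1 + 2.05x2 + 5.1x3 + 2.6x4 ≥ 16.09   (density contribution)
  155x2 ≥ 92   (blue component)
  x2 ≤ 4.2
  x1 ≤ 4.7
  x1, x2, x3, x4 ≥ 0.
The optimal basis is {phthalo green, iron-oxide red, kaolin}; chrome yellow drops out. Binding constraints: red component, density contribution, blue component.
So phthalo green = 0.5935 kg, iron-oxide red = 0.8577 kg, kaolin = 4.038 kg.
Total cost: 28.9·0.5935 + 2.99·0.8577 + 0.9·4.038 = 23.3509.

€23.35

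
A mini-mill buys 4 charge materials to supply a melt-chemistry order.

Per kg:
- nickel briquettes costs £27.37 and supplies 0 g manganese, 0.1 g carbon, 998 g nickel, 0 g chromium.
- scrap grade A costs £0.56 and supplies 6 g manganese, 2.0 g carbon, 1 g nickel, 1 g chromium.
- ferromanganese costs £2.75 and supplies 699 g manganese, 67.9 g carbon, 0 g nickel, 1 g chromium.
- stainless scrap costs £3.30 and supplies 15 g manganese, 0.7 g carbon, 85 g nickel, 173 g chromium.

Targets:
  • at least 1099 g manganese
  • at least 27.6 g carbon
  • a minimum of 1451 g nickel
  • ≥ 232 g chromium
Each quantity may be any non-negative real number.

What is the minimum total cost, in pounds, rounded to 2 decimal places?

£45.33

Treat it as an LP. Let x1 = kg of nickel briquettes, x2 = kg of scrap grade A, x3 = kg of ferromanganese, x4 = kg of stainless scrap.
Minimize 27.37x1 + 0.56x2 + 2.75x3 + 3.3x4 s.t.:
  6x2 + 699x3 + 15x4 ≥ 1099   (manganese)
  0.1x1 + 2x2 + 67.9x3 + 0.7x4 ≥ 27.6   (carbon)
  998x1 + 1x2 + 85x4 ≥ 1451   (nickel)
  1x2 + 1x3 + 173x4 ≥ 232   (chromium)
  x1, x2, x3, x4 ≥ 0.
The cheapest feasible vertex uses only nickel briquettes, ferromanganese, stainless scrap; scrap grade A is not used. Binding constraints: manganese, nickel, chromium.
That vertex is x1 = 1.3405, x3 = 1.5437, x4 = 1.3321.
Cost = 27.37·1.3405 + 2.75·1.5437 + 3.3·1.3321 = 45.3306.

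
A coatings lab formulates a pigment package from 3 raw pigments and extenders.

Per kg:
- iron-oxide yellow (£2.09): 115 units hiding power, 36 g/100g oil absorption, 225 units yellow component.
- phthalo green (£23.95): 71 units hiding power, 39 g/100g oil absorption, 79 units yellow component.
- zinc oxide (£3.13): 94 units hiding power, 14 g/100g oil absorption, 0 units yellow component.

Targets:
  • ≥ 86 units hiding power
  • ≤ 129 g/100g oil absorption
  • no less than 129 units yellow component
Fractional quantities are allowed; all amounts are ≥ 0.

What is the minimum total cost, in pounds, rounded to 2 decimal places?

£1.56

Treat it as an LP. Let x1 = kg of iron-oxide yellow, x2 = kg of phthalo green, x3 = kg of zinc oxide.
Minimize 2.09x1 + 23.95x2 + 3.13x3 with:
  115x1 + 71x2 + 94x3 ≥ 86   (hiding power)
  36x1 + 39x2 + 14x3 ≤ 129   (oil absorption)
  225x1 + 79x2 ≥ 129   (yellow component)
  x1, x2, x3 ≥ 0.
The optimal basis is {iron-oxide yellow}; phthalo green, zinc oxide drop out. Binding constraint: hiding power.
So iron-oxide yellow = 0.7478 kg.
Cost = 2.09·0.7478 = 1.5629.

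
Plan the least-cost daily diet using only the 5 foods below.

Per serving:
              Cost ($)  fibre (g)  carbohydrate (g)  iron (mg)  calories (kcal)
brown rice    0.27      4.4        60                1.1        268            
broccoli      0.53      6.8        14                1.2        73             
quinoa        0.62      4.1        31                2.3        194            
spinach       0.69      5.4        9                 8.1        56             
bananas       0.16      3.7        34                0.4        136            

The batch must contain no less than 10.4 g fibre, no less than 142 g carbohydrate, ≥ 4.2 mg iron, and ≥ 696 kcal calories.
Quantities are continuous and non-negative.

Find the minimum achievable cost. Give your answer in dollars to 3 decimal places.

$0.809

This is a linear program. Let x1 = servings of brown rice, x2 = servings of broccoli, x3 = servings of quinoa, x4 = servings of spinach, x5 = servings of bananas.
Minimize 0.27x1 + 0.53x2 + 0.62x3 + 0.69x4 + 0.16x5 with:
  4.4x1 + 6.8x2 + 4.1x3 + 5.4x4 + 3.7x5 ≥ 10.4   (fibre)
  60x1 + 14x2 + 31x3 + 9x4 + 34x5 ≥ 142   (carbohydrate)
  1.1x1 + 1.2x2 + 2.3x3 + 8.1x4 + 0.4x5 ≥ 4.2   (iron)
  268x1 + 73x2 + 194x3 + 56x4 + 136x5 ≥ 696   (calories)
  x1, x2, x3, x4, x5 ≥ 0.
The optimal basis is {brown rice, spinach}; broccoli, quinoa, bananas drop out. The iron and calories requirements are met with equality.
Optimal quantities: brown rice = 2.561 servings, spinach = 0.1707 servings.
Total cost: 0.27·2.561 + 0.69·0.1707 = 0.80925.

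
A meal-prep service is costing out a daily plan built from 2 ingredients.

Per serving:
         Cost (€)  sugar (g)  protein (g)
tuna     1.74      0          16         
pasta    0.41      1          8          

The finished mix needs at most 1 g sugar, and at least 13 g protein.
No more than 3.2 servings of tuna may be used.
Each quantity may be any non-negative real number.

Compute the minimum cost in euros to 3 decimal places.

Let x1 = servings of tuna, x2 = servings of pasta.
Minimise 1.74x1 + 0.41x2 subject to:
  1x2 ≤ 1   (sugar)
  16x1 + 8x2 ≥ 13   (protein)
  x1 ≤ 3.2
  x1, x2 ≥ 0.
Both inputs are positive at the optimum. Binding constraints: sugar and protein.
So tuna = 0.3125 servings, pasta = 1 serving.
Objective = 1.74·0.3125 + 0.41·1 = 0.95375.

€0.954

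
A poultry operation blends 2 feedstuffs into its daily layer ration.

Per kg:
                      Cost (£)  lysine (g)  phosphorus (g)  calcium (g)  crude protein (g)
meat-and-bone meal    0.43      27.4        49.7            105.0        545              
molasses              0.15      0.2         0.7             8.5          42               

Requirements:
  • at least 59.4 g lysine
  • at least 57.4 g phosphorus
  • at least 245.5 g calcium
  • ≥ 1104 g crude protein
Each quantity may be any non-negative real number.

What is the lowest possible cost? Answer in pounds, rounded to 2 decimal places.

£1.01

Let x1 = kg of meat-and-bone meal, x2 = kg of molasses.
Minimize 0.43x1 + 0.15x2 with:
  27.4x1 + 0.2x2 ≥ 59.4   (lysine)
  49.7x1 + 0.7x2 ≥ 57.4   (phosphorus)
  105x1 + 8.5x2 ≥ 245.5   (calcium)
  545x1 + 42x2 ≥ 1104   (crude protein)
  x1, x2 ≥ 0.
The optimal basis is {meat-and-bone meal}; molasses drops out. The calcium requirement is met with equality.
Solving gives x1 = 2.338.
Total cost: 0.43·2.338 = 1.0053.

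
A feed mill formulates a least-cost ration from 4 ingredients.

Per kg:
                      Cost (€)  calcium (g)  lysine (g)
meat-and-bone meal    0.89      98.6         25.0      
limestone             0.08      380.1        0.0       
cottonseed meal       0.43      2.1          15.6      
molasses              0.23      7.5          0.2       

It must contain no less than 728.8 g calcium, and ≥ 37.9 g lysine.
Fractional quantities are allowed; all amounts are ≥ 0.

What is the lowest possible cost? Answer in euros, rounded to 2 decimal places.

€1.20

This is a linear program. Let x1 = kg of meat-and-bone meal, x2 = kg of limestone, x3 = kg of cottonseed meal, x4 = kg of molasses.
Minimise 0.89x1 + 0.08x2 + 0.43x3 + 0.23x4 subject to:
  98.6x1 + 380.1x2 + 2.1x3 + 7.5x4 ≥ 728.8   (calcium)
  25x1 + 15.6x3 + 0.2x4 ≥ 37.9   (lysine)
  x1, x2, x3, x4 ≥ 0.
The minimum-cost mix takes nothing from meat-and-bone meal, molasses — only limestone, cottonseed meal. There the calcium and lysine constraints are tight.
That vertex is x2 = 1.904, x3 = 2.429.
Hence cost = 0.08·1.904 + 0.43·2.429 = €1.1968.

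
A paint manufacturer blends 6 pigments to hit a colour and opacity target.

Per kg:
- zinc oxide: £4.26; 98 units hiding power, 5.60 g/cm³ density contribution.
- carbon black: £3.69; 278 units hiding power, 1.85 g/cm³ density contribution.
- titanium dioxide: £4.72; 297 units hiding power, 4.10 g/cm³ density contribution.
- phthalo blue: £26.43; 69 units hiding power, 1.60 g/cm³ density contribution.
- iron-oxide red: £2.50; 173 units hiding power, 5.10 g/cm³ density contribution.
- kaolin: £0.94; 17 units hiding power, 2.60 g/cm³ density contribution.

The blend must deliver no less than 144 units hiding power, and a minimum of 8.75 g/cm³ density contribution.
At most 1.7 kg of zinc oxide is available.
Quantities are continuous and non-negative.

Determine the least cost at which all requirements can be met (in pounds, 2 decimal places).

Let x1 = kg of zinc oxide, x2 = kg of carbon black, x3 = kg of titanium dioxide, x4 = kg of phthalo blue, x5 = kg of iron-oxide red, x6 = kg of kaolin.
Minimize 4.26x1 + 3.69x2 + 4.72x3 + 26.43x4 + 2.5x5 + 0.94x6 with:
  98x1 + 278x2 + 297x3 + 69x4 + 173x5 + 17x6 ≥ 144   (hiding power)
  5.6x1 + 1.85x2 + 4.1x3 + 1.6x4 + 5.1x5 + 2.6x6 ≥ 8.75   (density contribution)
  x1 ≤ 1.7
  x1, x2, x3, x4, x5, x6 ≥ 0.
The optimal basis is {iron-oxide red, kaolin}; zinc oxide, carbon black, titanium dioxide, phthalo blue drop out. Binding constraints: hiding power and density contribution.
Solving gives x5 = 0.6215, x6 = 2.146.
Hence cost = 2.5·0.6215 + 0.94·2.146 = £3.5710.

£3.57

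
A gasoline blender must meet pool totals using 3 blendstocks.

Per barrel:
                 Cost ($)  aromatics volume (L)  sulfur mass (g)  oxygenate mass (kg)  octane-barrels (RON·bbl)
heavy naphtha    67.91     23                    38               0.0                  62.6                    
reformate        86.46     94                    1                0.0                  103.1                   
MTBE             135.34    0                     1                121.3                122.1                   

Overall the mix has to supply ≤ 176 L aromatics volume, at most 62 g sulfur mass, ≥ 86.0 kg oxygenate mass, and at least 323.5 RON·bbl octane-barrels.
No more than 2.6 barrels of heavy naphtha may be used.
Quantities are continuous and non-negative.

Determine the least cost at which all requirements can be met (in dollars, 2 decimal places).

Set it up as a linear program. Let x1 = barrels of heavy naphtha, x2 = barrels of reformate, x3 = barrels of MTBE.
Minimize 67.91x1 + 86.46x2 + 135.34x3 subject to:
  23x1 + 94x2 ≤ 176   (aromatics volume)
  38x1 + 1x2 + 1x3 ≤ 62   (sulfur mass)
  121.3x3 ≥ 86   (oxygenate mass)
  62.6x1 + 103.1x2 + 122.1x3 ≥ 323.5   (octane-barrels)
  x1 ≤ 2.6
  x1, x2, x3 ≥ 0.
The optimal basis is {reformate, MTBE}; heavy naphtha drops out. Binding constraints: aromatics volume and octane-barrels.
That vertex is x2 = 1.8723, x3 = 1.0685.
Objective = 86.46·1.8723 + 135.34·1.0685 = 306.4898.

$306.49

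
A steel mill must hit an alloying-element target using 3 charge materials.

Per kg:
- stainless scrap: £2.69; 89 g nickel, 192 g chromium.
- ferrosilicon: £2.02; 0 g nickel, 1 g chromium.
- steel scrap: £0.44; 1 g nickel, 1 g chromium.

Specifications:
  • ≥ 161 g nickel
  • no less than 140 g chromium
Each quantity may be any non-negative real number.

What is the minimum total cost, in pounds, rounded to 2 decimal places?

Set it up as a linear program. Let x1 = kg of stainless scrap, x2 = kg of ferrosilicon, x3 = kg of steel scrap.
Minimise 2.69x1 + 2.02x2 + 0.44x3 with:
  89x1 + 1x3 ≥ 161   (nickel)
  192x1 + 1x2 + 1x3 ≥ 140   (chromium)
  x1, x2, x3 ≥ 0.
At the optimum only stainless scrap is positive (ferrosilicon, steel scrap = 0). There the nickel constraint is tight.
Solving gives x1 = 1.809.
Objective = 2.69·1.809 = 4.8662.

£4.87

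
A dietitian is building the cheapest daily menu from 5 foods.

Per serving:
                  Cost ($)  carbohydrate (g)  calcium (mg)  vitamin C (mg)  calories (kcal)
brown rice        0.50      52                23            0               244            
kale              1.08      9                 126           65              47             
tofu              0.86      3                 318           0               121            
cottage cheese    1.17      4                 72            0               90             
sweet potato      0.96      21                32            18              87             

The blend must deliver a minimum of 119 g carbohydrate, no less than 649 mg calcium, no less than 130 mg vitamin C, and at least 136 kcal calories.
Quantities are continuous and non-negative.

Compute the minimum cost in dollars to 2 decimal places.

Let x1 = servings of brown rice, x2 = servings of kale, x3 = servings of tofu, x4 = servings of cottage cheese, x5 = servings of sweet potato.
Minimise 0.5x1 + 1.08x2 + 0.86x3 + 1.17x4 + 0.96x5 s.t.:
  52x1 + 9x2 + 3x3 + 4x4 + 21x5 ≥ 119   (carbohydrate)
  23x1 + 126x2 + 318x3 + 72x4 + 32x5 ≥ 649   (calcium)
  65x2 + 18x5 ≥ 130   (vitamin C)
  244x1 + 47x2 + 121x3 + 90x4 + 87x5 ≥ 136   (calories)
  x1, x2, x3, x4, x5 ≥ 0.
The optimal basis is {brown rice, kale, tofu}; cottage cheese, sweet potato drop out. The carbohydrate, calcium, vitamin C requirements are met with equality.
That vertex is x1 = 1.878, x2 = 2, x3 = 1.113.
Cost = 0.5·1.878 + 1.08·2 + 0.86·1.113 = 4.0562.

$4.06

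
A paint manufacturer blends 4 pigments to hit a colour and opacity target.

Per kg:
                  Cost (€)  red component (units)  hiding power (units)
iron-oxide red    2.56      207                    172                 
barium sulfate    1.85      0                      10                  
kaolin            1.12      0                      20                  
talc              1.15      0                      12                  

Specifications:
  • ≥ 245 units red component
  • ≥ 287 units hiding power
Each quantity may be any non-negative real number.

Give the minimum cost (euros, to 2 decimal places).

Set it up as a linear program. Let x1 = kg of iron-oxide red, x2 = kg of barium sulfate, x3 = kg of kaolin, x4 = kg of talc.
min 2.56x1 + 1.85x2 + 1.12x3 + 1.15x4 subject to:
  207x1 ≥ 245   (red component)
  172x1 + 10x2 + 20x3 + 12x4 ≥ 287   (hiding power)
  x1, x2, x3, x4 ≥ 0.
The minimum-cost mix takes nothing from barium sulfate, kaolin, talc — only iron-oxide red. The hiding power requirement is met with equality.
That vertex is x1 = 1.669.
Cost = 2.56·1.669 = 4.2726.

€4.27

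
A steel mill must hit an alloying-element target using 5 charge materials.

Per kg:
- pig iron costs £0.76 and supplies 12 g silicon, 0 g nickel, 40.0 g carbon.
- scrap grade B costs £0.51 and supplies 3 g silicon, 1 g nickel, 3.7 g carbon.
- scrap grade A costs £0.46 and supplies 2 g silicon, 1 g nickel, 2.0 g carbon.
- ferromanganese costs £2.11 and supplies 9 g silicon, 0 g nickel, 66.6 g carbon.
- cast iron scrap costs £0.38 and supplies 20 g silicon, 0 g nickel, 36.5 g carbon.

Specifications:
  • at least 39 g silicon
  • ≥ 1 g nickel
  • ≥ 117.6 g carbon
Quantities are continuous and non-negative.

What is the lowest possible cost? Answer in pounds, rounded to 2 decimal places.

Let x1 = kg of pig iron, x2 = kg of scrap grade B, x3 = kg of scrap grade A, x4 = kg of ferromanganese, x5 = kg of cast iron scrap.
Minimize 0.76x1 + 0.51x2 + 0.46x3 + 2.11x4 + 0.38x5 with:
  12x1 + 3x2 + 2x3 + 9x4 + 20x5 ≥ 39   (silicon)
  1x2 + 1x3 ≥ 1   (nickel)
  40x1 + 3.7x2 + 2x3 + 66.6x4 + 36.5x5 ≥ 117.6   (carbon)
  x1, x2, x3, x4, x5 ≥ 0.
The minimum-cost mix takes nothing from pig iron, scrap grade B, ferromanganese — only scrap grade A, cast iron scrap. There the nickel and carbon constraints are tight.
That vertex is x3 = 1, x5 = 3.167.
Hence cost = 0.46·1 + 0.38·3.167 = £1.6635.

£1.66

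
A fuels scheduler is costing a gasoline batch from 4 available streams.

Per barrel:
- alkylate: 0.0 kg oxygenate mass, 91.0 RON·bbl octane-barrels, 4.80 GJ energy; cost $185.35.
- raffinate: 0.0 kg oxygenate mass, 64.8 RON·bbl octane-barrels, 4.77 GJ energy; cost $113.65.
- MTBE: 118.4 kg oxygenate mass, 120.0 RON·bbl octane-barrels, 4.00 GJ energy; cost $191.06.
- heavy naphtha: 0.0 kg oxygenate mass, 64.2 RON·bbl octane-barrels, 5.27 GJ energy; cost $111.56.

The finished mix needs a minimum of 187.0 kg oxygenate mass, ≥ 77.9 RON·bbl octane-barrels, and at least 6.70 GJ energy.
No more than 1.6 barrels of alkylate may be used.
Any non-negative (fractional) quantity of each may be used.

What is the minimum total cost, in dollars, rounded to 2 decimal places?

$309.85

Let x1 = barrels of alkylate, x2 = barrels of raffinate, x3 = barrels of MTBE, x4 = barrels of heavy naphtha.
Minimize 185.35x1 + 113.65x2 + 191.06x3 + 111.56x4 s.t.:
  118.4x3 ≥ 187   (oxygenate mass)
  91x1 + 64.8x2 + 120x3 + 64.2x4 ≥ 77.9   (octane-barrels)
  4.8x1 + 4.77x2 + 4x3 + 5.27x4 ≥ 6.7   (energy)
  x1 ≤ 1.6
  x1, x2, x3, x4 ≥ 0.
The cheapest feasible vertex uses only MTBE, heavy naphtha; alkylate, raffinate are not used. There the oxygenate mass and energy constraints are tight.
Solving gives x3 = 1.57939, x4 = 0.0725678.
Cost = 191.06·1.57939 + 111.56·0.0725678 = 309.8539.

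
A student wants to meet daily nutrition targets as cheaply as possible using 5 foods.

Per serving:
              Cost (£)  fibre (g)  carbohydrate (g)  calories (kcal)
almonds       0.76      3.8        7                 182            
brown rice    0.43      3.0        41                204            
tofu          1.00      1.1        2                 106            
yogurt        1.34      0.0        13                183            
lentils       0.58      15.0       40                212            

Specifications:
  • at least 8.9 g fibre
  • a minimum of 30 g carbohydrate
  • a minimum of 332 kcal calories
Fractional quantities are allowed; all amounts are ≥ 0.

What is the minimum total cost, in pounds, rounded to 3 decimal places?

Let x1 = servings of almonds, x2 = servings of brown rice, x3 = servings of tofu, x4 = servings of yogurt, x5 = servings of lentils.
Minimize 0.76x1 + 0.43x2 + 1x3 + 1.34x4 + 0.58x5 subject to:
  3.8x1 + 3x2 + 1.1x3 + 15x5 ≥ 8.9   (fibre)
  7x1 + 41x2 + 2x3 + 13x4 + 40x5 ≥ 30   (carbohydrate)
  182x1 + 204x2 + 106x3 + 183x4 + 212x5 ≥ 332   (calories)
  x1, x2, x3, x4, x5 ≥ 0.
At the optimum only brown rice, lentils are positive (almonds, tofu, yogurt = 0). Binding constraints: fibre and calories.
Solving gives x2 = 1.276, x5 = 0.3381.
Objective = 0.43·1.276 + 0.58·0.3381 = 0.74478.

£0.745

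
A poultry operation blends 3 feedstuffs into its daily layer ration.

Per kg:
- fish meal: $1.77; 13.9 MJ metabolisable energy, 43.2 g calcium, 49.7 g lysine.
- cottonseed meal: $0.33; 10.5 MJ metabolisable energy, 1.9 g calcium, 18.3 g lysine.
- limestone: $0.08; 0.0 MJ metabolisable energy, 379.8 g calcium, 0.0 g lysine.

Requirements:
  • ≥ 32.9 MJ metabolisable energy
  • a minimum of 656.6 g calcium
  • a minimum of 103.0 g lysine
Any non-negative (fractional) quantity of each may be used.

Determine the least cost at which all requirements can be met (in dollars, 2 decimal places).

$1.99

Let x1 = kg of fish meal, x2 = kg of cottonseed meal, x3 = kg of limestone.
min 1.77x1 + 0.33x2 + 0.08x3 with:
  13.9x1 + 10.5x2 ≥ 32.9   (metabolisable energy)
  43.2x1 + 1.9x2 + 379.8x3 ≥ 656.6   (calcium)
  49.7x1 + 18.3x2 ≥ 103   (lysine)
  x1, x2, x3 ≥ 0.
The cheapest feasible vertex uses only cottonseed meal, limestone; fish meal is not used. Binding constraints: calcium and lysine.
Solving gives x2 = 5.628, x3 = 1.701.
Cost = 0.33·5.628 + 0.08·1.701 = 1.9933.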